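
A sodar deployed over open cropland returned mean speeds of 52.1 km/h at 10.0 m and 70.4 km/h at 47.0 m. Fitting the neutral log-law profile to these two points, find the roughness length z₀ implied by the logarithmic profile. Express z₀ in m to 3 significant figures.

z₀ ≈ 0.122 m

Log law: V(z) ∝ ln(z/z₀). With r = V₁/V₂ = 52.1/70.4 = 0.74006,
r · ln(z₂/z₀) = ln(z₁/z₀) ⇒ ln z₀ = (ln z₁ − r·ln z₂)/(1 − r)
ln z₀ = (2.30259 − 0.74006×3.85015) / 0.25994 = -2.1033
z₀ = exp(-2.1033) = 0.1221 m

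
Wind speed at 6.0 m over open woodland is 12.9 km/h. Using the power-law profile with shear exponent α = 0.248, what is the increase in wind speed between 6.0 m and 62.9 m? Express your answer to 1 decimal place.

Power law: V₂ = V₁ · (z₂/z₁)^α = 12.9 × (10.4833)^0.248 = 23.1033 km/h
ΔV = 23.1033 − 12.9 = 10.2033 km/h

10.2 km/h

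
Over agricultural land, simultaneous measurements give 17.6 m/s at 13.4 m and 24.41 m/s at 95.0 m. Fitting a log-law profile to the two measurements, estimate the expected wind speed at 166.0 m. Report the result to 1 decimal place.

26.4 m/s

Log law: V ∝ ln(z/z₀). From the pair, with r = V₁/V₂ = 0.72102,
ln z₀ = (ln z₁ − r·ln z₂)/(1 − r) = (2.5953 − 0.72102×4.5539)/0.27898 = -2.4667 → z₀ = 0.08487 m
V₃ = V₁ · ln(z₃/z₀)/ln(z₁/z₀) = 17.6 × 7.5787/5.0619 = 26.3505 m/s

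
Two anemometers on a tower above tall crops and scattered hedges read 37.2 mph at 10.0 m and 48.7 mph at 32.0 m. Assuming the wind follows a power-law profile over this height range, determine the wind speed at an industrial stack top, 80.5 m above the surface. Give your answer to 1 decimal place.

60.3 mph

First find α: α = ln(V₂/V₁)/ln(z₂/z₁) = ln(48.7/37.2)/ln(32.0/10.0) = 0.26937/1.16315 = 0.2316
Extrapolate from 32.0 m to 80.5 m: V₃ = 48.7 × (80.5/32.0)^0.2316 = 48.7 × 1.2382 = 60.2994 mph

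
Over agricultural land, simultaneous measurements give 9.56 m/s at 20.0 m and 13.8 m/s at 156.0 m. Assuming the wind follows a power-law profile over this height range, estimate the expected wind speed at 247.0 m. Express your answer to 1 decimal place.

First find α: α = ln(V₂/V₁)/ln(z₂/z₁) = ln(13.8/9.56)/ln(156.0/20.0) = 0.36708/2.05412 = 0.1787
Extrapolate from 156.0 m to 247.0 m: V₃ = 13.8 × (247.0/156.0)^0.1787 = 13.8 × 1.0856 = 14.9811 m/s

15.0 m/s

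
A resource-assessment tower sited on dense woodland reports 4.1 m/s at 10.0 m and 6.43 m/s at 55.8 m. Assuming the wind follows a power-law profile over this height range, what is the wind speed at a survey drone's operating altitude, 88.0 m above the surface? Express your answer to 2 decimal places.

First find α: α = ln(V₂/V₁)/ln(z₂/z₁) = ln(6.43/4.1)/ln(55.8/10.0) = 0.44999/1.71919 = 0.2617
Extrapolate from 55.8 m to 88.0 m: V₃ = 6.43 × (88.0/55.8)^0.2617 = 6.43 × 1.1266 = 7.2443 m/s

7.24 m/s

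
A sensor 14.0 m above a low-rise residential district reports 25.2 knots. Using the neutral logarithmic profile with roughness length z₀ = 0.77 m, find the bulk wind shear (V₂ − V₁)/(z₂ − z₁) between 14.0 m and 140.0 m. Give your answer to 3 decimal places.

0.159 knots/m

Log law: V₂ = V₁ · ln(z₂/z₀)/ln(z₁/z₀) = 25.2 × 5.2030/2.9004 = 45.2058 knots
ΔV/Δz = (45.2058 − 25.2)/(140.0 − 14.0) = 20.0058/126.0000 = 0.15878 knots/m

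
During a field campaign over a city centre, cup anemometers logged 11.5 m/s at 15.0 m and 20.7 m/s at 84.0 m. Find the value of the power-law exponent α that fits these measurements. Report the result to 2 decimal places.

α ≈ 0.34

Power law: V₂/V₁ = (z₂/z₁)^α ⇒ α = ln(V₂/V₁) / ln(z₂/z₁)
α = ln(20.7/11.5) / ln(84.0/15.0) = ln(1.8000) / ln(5.6000)
  = 0.58779 / 1.72277 = 0.34119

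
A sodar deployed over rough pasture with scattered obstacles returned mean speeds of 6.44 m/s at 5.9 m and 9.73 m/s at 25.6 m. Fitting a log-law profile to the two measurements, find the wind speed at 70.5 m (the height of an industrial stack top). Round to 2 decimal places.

Log law: V ∝ ln(z/z₀). From the pair, with r = V₁/V₂ = 0.66187,
ln z₀ = (ln z₁ − r·ln z₂)/(1 − r) = (1.7750 − 0.66187×3.2426)/0.33813 = -1.0979 → z₀ = 0.3336 m
V₃ = V₁ · ln(z₃/z₀)/ln(z₁/z₀) = 6.44 × 5.3535/2.8728 = 12.0009 m/s

12.00 m/s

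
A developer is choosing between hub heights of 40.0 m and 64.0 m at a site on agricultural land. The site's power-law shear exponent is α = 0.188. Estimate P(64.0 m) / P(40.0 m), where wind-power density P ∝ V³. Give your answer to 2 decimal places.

1.30

Speed ratio: V_B/V_A = (z_B/z_A)^α = (64.0/40.0)^0.188 = (1.6000)^0.188 = 1.09238
Power-density ratio: P_B/P_A = (V_B/V_A)³ = (1.09238)³ = 1.30354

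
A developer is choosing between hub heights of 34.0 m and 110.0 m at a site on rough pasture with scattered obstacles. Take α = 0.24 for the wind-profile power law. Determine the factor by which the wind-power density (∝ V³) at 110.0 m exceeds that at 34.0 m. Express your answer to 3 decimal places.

Speed ratio: V_B/V_A = (z_B/z_A)^α = (110.0/34.0)^0.24 = (3.2353)^0.24 = 1.32550
Power-density ratio: P_B/P_A = (V_B/V_A)³ = (1.32550)³ = 2.32883

2.329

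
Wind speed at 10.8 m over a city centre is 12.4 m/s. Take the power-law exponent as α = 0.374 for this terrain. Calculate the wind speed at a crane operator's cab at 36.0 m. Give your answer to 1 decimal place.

Power-law profile: V₂ = V₁ · (z₂/z₁)^α
V₂ = 12.4 × (36.0/10.8)^0.374 = 12.4 × (3.3333)^0.374
    = 12.4 × 1.5688 = 19.4526 m/s

19.5 m/s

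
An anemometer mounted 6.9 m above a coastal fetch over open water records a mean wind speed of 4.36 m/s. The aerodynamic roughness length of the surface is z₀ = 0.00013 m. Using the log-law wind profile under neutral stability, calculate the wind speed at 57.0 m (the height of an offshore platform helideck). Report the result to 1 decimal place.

Log law: V(z) ∝ ln(z/z₀), so V₂/V₁ = ln(z₂/z₀) / ln(z₁/z₀).
ln(57.0/0.00013) = 12.9910, ln(6.9/0.00013) = 10.8795
V₂ = 4.36 × 12.9910/10.8795 = 4.36 × 1.1941 = 5.2062 m/s

5.2 m/s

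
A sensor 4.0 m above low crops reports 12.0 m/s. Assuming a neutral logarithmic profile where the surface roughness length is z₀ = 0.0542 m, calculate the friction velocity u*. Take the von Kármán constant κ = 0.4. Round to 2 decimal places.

Log law: V(z) = (u*/κ) · ln(z/z₀) ⇒ u* = κ · V / ln(z/z₀)
u* = 0.4 × 12.0 / ln(4.0/0.0542) = 0.4 × 12.0 / 4.3014
   = 4.8000 / 4.3014 = 1.1159 m/s

u* ≈ 1.12 m/s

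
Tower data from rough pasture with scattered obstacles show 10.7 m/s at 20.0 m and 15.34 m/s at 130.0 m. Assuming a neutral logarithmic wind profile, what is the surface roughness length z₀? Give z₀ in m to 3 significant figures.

Log law: V(z) ∝ ln(z/z₀). With r = V₁/V₂ = 10.7/15.34 = 0.69752,
r · ln(z₂/z₀) = ln(z₁/z₀) ⇒ ln z₀ = (ln z₁ − r·ln z₂)/(1 − r)
ln z₀ = (2.99573 − 0.69752×4.86753) / 0.30248 = -1.3207
z₀ = exp(-1.3207) = 0.2669 m

z₀ ≈ 0.267 m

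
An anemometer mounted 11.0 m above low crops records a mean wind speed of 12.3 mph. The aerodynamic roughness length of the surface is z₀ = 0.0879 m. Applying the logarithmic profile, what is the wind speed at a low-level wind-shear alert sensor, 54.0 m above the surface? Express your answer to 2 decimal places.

Log law: V(z) ∝ ln(z/z₀), so V₂/V₁ = ln(z₂/z₀) / ln(z₁/z₀).
ln(54.0/0.0879) = 6.4205, ln(11.0/0.0879) = 4.8295
V₂ = 12.3 × 6.4205/4.8295 = 12.3 × 1.3295 = 16.3523 mph

16.35 mph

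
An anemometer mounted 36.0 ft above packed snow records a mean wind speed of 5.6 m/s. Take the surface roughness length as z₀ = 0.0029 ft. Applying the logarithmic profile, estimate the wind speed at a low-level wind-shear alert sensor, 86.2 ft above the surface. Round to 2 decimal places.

Log law: V(z) ∝ ln(z/z₀), so V₂/V₁ = ln(z₂/z₀) / ln(z₁/z₀).
ln(86.2/0.0029) = 10.2997, ln(36.0/0.0029) = 9.4266
V₂ = 5.6 × 10.2997/9.4266 = 5.6 × 1.0926 = 6.1187 m/s

6.12 m/s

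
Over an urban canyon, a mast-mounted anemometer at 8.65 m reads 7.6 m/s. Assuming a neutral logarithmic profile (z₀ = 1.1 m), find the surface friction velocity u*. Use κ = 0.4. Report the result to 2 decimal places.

u* ≈ 1.47 m/s

Log law: V(z) = (u*/κ) · ln(z/z₀) ⇒ u* = κ · V / ln(z/z₀)
u* = 0.4 × 7.6 / ln(8.65/1.1) = 0.4 × 7.6 / 2.0622
   = 3.0400 / 2.0622 = 1.4741 m/s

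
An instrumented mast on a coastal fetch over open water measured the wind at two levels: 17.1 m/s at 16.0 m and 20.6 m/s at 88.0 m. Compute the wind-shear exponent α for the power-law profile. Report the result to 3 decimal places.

Power law: V₂/V₁ = (z₂/z₁)^α ⇒ α = ln(V₂/V₁) / ln(z₂/z₁)
α = ln(20.6/17.1) / ln(88.0/16.0) = ln(1.2047) / ln(5.5000)
  = 0.18621 / 1.70475 = 0.10923

α ≈ 0.109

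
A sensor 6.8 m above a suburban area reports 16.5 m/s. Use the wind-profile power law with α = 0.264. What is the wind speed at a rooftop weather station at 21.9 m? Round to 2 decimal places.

Power-law profile: V₂ = V₁ · (z₂/z₁)^α
V₂ = 16.5 × (21.9/6.8)^0.264 = 16.5 × (3.2206)^0.264
    = 16.5 × 1.3617 = 22.4687 m/s

22.47 m/s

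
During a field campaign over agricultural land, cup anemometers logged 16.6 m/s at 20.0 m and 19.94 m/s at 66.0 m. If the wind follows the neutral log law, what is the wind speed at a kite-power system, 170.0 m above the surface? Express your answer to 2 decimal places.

Log law: V ∝ ln(z/z₀). From the pair, with r = V₁/V₂ = 0.83250,
ln z₀ = (ln z₁ − r·ln z₂)/(1 − r) = (2.9957 − 0.83250×4.1897)/0.16750 = -2.9381 → z₀ = 0.05296 m
V₃ = V₁ · ln(z₃/z₀)/ln(z₁/z₀) = 16.6 × 8.0739/5.9339 = 22.5868 m/s

22.59 m/s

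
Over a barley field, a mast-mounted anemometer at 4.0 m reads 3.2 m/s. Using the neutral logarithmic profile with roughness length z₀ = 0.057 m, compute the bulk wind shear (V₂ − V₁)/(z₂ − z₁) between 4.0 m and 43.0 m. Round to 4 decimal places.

Log law: V₂ = V₁ · ln(z₂/z₀)/ln(z₁/z₀) = 3.2 × 6.6259/4.2510 = 4.9877 m/s
ΔV/Δz = (4.9877 − 3.2)/(43.0 − 4.0) = 1.7877/39.0000 = 0.04584 m/s/m

0.0458 m/s/m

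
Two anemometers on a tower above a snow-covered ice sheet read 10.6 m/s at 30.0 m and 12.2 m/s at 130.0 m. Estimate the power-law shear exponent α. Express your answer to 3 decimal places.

α ≈ 0.096

Power law: V₂/V₁ = (z₂/z₁)^α ⇒ α = ln(V₂/V₁) / ln(z₂/z₁)
α = ln(12.2/10.6) / ln(130.0/30.0) = ln(1.1509) / ln(4.3333)
  = 0.14058 / 1.46634 = 0.09587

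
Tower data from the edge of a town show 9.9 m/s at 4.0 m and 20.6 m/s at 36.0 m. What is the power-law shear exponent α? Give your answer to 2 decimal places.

α ≈ 0.33

Power law: V₂/V₁ = (z₂/z₁)^α ⇒ α = ln(V₂/V₁) / ln(z₂/z₁)
α = ln(20.6/9.9) / ln(36.0/4.0) = ln(2.0808) / ln(9.0000)
  = 0.73276 / 2.19722 = 0.33349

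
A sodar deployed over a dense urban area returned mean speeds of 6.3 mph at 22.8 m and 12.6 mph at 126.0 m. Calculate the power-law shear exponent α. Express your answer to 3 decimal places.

Power law: V₂/V₁ = (z₂/z₁)^α ⇒ α = ln(V₂/V₁) / ln(z₂/z₁)
α = ln(12.6/6.3) / ln(126.0/22.8) = ln(2.0000) / ln(5.5263)
  = 0.69315 / 1.70952 = 0.40546

α ≈ 0.405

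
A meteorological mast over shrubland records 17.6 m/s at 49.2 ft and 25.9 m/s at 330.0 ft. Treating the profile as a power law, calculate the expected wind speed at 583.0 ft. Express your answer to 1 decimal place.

29.1 m/s

First find α: α = ln(V₂/V₁)/ln(z₂/z₁) = ln(25.9/17.6)/ln(330.0/49.2) = 0.38634/1.90320 = 0.2030
Extrapolate from 330.0 ft to 583.0 ft: V₃ = 25.9 × (583.0/330.0)^0.2030 = 25.9 × 1.1225 = 29.0718 m/s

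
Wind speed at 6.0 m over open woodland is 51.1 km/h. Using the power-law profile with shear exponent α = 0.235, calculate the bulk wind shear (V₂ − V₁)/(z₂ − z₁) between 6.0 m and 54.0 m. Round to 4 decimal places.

Power law: V₂ = V₁ · (z₂/z₁)^α = 51.1 × (9.0000)^0.235 = 85.6383 km/h
ΔV/Δz = (85.6383 − 51.1)/(54.0 − 6.0) = 34.5383/48.0000 = 0.71955 km/h/m

0.7195 km/h/m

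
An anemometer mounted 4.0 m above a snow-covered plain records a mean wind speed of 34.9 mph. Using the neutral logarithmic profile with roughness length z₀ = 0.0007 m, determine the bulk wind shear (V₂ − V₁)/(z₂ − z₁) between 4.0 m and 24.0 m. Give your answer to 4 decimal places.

Log law: V₂ = V₁ · ln(z₂/z₀)/ln(z₁/z₀) = 34.9 × 10.4425/8.6507 = 42.1286 mph
ΔV/Δz = (42.1286 − 34.9)/(24.0 − 4.0) = 7.2286/20.0000 = 0.36143 mph/m

0.3614 mph/m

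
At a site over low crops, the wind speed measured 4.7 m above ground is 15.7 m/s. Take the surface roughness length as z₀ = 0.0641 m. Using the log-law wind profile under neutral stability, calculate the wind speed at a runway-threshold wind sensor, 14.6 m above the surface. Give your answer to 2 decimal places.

19.84 m/s

Log law: V(z) ∝ ln(z/z₀), so V₂/V₁ = ln(z₂/z₀) / ln(z₁/z₀).
ln(14.6/0.0641) = 5.4283, ln(4.7/0.0641) = 4.2949
V₂ = 15.7 × 5.4283/4.2949 = 15.7 × 1.2639 = 19.8434 m/s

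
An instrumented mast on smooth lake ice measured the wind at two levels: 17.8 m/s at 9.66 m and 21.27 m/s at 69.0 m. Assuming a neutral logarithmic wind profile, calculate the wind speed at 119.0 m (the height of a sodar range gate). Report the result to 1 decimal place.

Log law: V ∝ ln(z/z₀). From the pair, with r = V₁/V₂ = 0.83686,
ln z₀ = (ln z₁ − r·ln z₂)/(1 − r) = (2.2680 − 0.83686×4.2341)/0.16314 = -7.8175 → z₀ = 0.0004026 m
V₃ = V₁ · ln(z₃/z₀)/ln(z₁/z₀) = 17.8 × 12.5967/10.0855 = 22.2319 m/s

22.2 m/s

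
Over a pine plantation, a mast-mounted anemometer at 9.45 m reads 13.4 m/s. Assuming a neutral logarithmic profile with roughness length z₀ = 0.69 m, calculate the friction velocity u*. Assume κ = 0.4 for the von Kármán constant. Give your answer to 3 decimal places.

u* ≈ 2.048 m/s

Log law: V(z) = (u*/κ) · ln(z/z₀) ⇒ u* = κ · V / ln(z/z₀)
u* = 0.4 × 13.4 / ln(9.45/0.69) = 0.4 × 13.4 / 2.6171
   = 5.3600 / 2.6171 = 2.0481 m/s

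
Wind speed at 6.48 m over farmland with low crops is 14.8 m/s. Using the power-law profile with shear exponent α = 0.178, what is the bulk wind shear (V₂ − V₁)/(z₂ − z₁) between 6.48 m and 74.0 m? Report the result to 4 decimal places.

0.1189 m/s/m

Power law: V₂ = V₁ · (z₂/z₁)^α = 14.8 × (11.4198)^0.178 = 22.8310 m/s
ΔV/Δz = (22.8310 − 14.8)/(74.0 − 6.48) = 8.0310/67.5200 = 0.11894 m/s/m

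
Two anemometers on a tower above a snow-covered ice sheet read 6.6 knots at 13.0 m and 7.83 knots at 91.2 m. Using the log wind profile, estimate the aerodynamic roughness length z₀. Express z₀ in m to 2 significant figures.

z₀ ≈ 0.00038 m

Log law: V(z) ∝ ln(z/z₀). With r = V₁/V₂ = 6.6/7.83 = 0.84291,
r · ln(z₂/z₀) = ln(z₁/z₀) ⇒ ln z₀ = (ln z₁ − r·ln z₂)/(1 − r)
ln z₀ = (2.56495 − 0.84291×4.51305) / 0.15709 = -7.8883
z₀ = exp(-7.8883) = 0.0003751 m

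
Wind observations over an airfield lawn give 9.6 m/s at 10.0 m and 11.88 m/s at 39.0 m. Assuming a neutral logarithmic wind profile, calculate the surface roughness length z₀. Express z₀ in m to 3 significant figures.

Log law: V(z) ∝ ln(z/z₀). With r = V₁/V₂ = 9.6/11.88 = 0.80808,
r · ln(z₂/z₀) = ln(z₁/z₀) ⇒ ln z₀ = (ln z₁ − r·ln z₂)/(1 − r)
ln z₀ = (2.30259 − 0.80808×3.66356) / 0.19192 = -3.4278
z₀ = exp(-3.4278) = 0.03246 m

z₀ ≈ 0.0325 m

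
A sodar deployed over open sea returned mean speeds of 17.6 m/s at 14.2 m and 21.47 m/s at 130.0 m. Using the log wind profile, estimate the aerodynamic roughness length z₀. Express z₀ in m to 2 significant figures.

Log law: V(z) ∝ ln(z/z₀). With r = V₁/V₂ = 17.6/21.47 = 0.81975,
r · ln(z₂/z₀) = ln(z₁/z₀) ⇒ ln z₀ = (ln z₁ − r·ln z₂)/(1 − r)
ln z₀ = (2.65324 − 0.81975×4.86753) / 0.18025 = -7.4169
z₀ = exp(-7.4169) = 0.0006010 m

z₀ ≈ 0.00060 m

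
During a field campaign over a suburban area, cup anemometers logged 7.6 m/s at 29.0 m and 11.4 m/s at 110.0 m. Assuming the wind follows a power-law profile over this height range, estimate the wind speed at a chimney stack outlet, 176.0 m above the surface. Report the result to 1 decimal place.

First find α: α = ln(V₂/V₁)/ln(z₂/z₁) = ln(11.4/7.6)/ln(110.0/29.0) = 0.40547/1.33318 = 0.3041
Extrapolate from 110.0 m to 176.0 m: V₃ = 11.4 × (176.0/110.0)^0.3041 = 11.4 × 1.1537 = 13.1518 m/s

13.2 m/s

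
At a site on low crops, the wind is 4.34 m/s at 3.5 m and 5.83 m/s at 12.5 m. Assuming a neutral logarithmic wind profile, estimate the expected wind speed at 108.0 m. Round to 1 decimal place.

Log law: V ∝ ln(z/z₀). From the pair, with r = V₁/V₂ = 0.74443,
ln z₀ = (ln z₁ − r·ln z₂)/(1 − r) = (1.2528 − 0.74443×2.5257)/0.25557 = -2.4551 → z₀ = 0.08586 m
V₃ = V₁ · ln(z₃/z₀)/ln(z₁/z₀) = 4.34 × 7.1372/3.7078 = 8.3541 m/s

8.4 m/s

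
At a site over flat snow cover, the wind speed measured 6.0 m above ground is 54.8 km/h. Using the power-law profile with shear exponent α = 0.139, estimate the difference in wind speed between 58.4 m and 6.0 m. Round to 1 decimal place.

Power law: V₂ = V₁ · (z₂/z₁)^α = 54.8 × (9.7333)^0.139 = 75.1881 km/h
ΔV = 75.1881 − 54.8 = 20.3881 km/h

20.4 km/h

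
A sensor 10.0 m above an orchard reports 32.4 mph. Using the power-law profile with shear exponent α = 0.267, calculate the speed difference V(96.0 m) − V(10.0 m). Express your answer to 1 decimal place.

26.9 mph

Power law: V₂ = V₁ · (z₂/z₁)^α = 32.4 × (9.6000)^0.267 = 59.2668 mph
ΔV = 59.2668 − 32.4 = 26.8668 mph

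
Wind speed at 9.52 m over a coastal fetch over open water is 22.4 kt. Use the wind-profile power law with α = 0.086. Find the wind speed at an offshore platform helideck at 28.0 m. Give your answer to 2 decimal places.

Power-law profile: V₂ = V₁ · (z₂/z₁)^α
V₂ = 22.4 × (28.0/9.52)^0.086 = 22.4 × (2.9412)^0.086
    = 22.4 × 1.0972 = 24.5777 kt

24.58 kt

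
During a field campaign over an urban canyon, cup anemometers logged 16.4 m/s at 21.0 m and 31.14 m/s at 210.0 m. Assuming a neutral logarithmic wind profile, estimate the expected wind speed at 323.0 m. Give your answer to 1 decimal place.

Log law: V ∝ ln(z/z₀). From the pair, with r = V₁/V₂ = 0.52665,
ln z₀ = (ln z₁ − r·ln z₂)/(1 − r) = (3.0445 − 0.52665×5.3471)/0.47335 = 0.4826 → z₀ = 1.620 m
V₃ = V₁ · ln(z₃/z₀)/ln(z₁/z₀) = 16.4 × 5.2950/2.5619 = 33.8961 m/s

33.9 m/s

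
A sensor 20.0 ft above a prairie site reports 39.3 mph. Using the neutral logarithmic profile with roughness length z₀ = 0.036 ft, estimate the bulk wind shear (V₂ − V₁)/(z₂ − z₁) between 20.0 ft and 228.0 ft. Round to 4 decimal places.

0.0728 mph/ft

Log law: V₂ = V₁ · ln(z₂/z₀)/ln(z₁/z₀) = 39.3 × 8.7536/6.3200 = 54.4331 mph
ΔV/Δz = (54.4331 − 39.3)/(228.0 − 20.0) = 15.1331/208.0000 = 0.07276 mph/ft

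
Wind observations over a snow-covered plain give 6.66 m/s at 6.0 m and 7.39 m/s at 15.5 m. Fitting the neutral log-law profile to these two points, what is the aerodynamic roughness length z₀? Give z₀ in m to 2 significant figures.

z₀ ≈ 0.0010 m

Log law: V(z) ∝ ln(z/z₀). With r = V₁/V₂ = 6.66/7.39 = 0.90122,
r · ln(z₂/z₀) = ln(z₁/z₀) ⇒ ln z₀ = (ln z₁ − r·ln z₂)/(1 − r)
ln z₀ = (1.79176 − 0.90122×2.74084) / 0.09878 = -6.8670
z₀ = exp(-6.8670) = 0.001042 m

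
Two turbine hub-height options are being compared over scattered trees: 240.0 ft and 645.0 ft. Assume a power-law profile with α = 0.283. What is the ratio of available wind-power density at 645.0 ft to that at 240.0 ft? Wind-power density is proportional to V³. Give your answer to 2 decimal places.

2.31

Speed ratio: V_B/V_A = (z_B/z_A)^α = (645.0/240.0)^0.283 = (2.6875)^0.283 = 1.32283
Power-density ratio: P_B/P_A = (V_B/V_A)³ = (1.32283)³ = 2.31482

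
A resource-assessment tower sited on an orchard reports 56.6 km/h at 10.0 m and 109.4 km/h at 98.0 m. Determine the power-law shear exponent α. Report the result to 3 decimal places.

α ≈ 0.289

Power law: V₂/V₁ = (z₂/z₁)^α ⇒ α = ln(V₂/V₁) / ln(z₂/z₁)
α = ln(109.4/56.6) / ln(98.0/10.0) = ln(1.9329) / ln(9.8000)
  = 0.65900 / 2.28238 = 0.28873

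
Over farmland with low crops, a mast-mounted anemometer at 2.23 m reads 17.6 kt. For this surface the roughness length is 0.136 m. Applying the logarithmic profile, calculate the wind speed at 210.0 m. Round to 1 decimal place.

Log law: V(z) ∝ ln(z/z₀), so V₂/V₁ = ln(z₂/z₀) / ln(z₁/z₀).
ln(210.0/0.136) = 7.3422, ln(2.23/0.136) = 2.7971
V₂ = 17.6 × 7.3422/2.7971 = 17.6 × 2.6249 = 46.1988 kt

46.2 kt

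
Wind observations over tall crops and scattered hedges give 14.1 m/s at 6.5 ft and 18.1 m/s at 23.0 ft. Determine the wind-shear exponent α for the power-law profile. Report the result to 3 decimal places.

Power law: V₂/V₁ = (z₂/z₁)^α ⇒ α = ln(V₂/V₁) / ln(z₂/z₁)
α = ln(18.1/14.1) / ln(23.0/6.5) = ln(1.2837) / ln(3.5385)
  = 0.24974 / 1.26369 = 0.19763

α ≈ 0.198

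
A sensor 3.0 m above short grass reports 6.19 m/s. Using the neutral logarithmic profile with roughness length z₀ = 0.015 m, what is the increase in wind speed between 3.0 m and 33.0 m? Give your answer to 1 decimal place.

2.8 m/s

Log law: V₂ = V₁ · ln(z₂/z₀)/ln(z₁/z₀) = 6.19 × 7.6962/5.2983 = 8.9915 m/s
ΔV = 8.9915 − 6.19 = 2.8015 m/s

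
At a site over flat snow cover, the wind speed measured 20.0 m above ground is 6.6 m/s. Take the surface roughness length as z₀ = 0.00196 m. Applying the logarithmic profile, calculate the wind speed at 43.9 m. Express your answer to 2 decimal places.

Log law: V(z) ∝ ln(z/z₀), so V₂/V₁ = ln(z₂/z₀) / ln(z₁/z₀).
ln(43.9/0.00196) = 10.0167, ln(20.0/0.00196) = 9.2305
V₂ = 6.6 × 10.0167/9.2305 = 6.6 × 1.0852 = 7.1621 m/s

7.16 m/s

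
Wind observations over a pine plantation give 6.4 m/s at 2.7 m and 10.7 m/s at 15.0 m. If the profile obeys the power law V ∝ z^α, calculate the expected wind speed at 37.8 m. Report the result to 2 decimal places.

14.12 m/s

First find α: α = ln(V₂/V₁)/ln(z₂/z₁) = ln(10.7/6.4)/ln(15.0/2.7) = 0.51395/1.71480 = 0.2997
Extrapolate from 15.0 m to 37.8 m: V₃ = 10.7 × (37.8/15.0)^0.2997 = 10.7 × 1.3192 = 14.1152 m/s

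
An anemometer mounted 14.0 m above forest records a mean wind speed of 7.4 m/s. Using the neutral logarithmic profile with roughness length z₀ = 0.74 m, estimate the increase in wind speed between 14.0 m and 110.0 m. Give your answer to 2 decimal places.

5.19 m/s

Log law: V₂ = V₁ · ln(z₂/z₀)/ln(z₁/z₀) = 7.4 × 5.0016/2.9402 = 12.5883 m/s
ΔV = 12.5883 − 7.4 = 5.1883 m/s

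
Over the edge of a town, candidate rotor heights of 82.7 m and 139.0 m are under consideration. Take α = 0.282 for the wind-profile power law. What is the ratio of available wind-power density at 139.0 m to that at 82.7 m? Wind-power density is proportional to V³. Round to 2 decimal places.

Speed ratio: V_B/V_A = (z_B/z_A)^α = (139.0/82.7)^0.282 = (1.6808)^0.282 = 1.15769
Power-density ratio: P_B/P_A = (V_B/V_A)³ = (1.15769)³ = 1.55160

1.55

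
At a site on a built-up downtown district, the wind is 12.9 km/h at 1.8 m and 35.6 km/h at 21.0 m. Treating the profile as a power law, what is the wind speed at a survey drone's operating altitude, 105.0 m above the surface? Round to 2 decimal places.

First find α: α = ln(V₂/V₁)/ln(z₂/z₁) = ln(35.6/12.9)/ln(21.0/1.8) = 1.01512/2.45674 = 0.4132
Extrapolate from 21.0 m to 105.0 m: V₃ = 35.6 × (105.0/21.0)^0.4132 = 35.6 × 1.9445 = 69.2250 km/h

69.23 km/h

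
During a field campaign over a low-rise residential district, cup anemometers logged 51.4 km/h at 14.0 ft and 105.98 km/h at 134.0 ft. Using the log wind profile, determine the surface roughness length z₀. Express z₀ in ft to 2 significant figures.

Log law: V(z) ∝ ln(z/z₀). With r = V₁/V₂ = 51.4/105.98 = 0.48500,
r · ln(z₂/z₀) = ln(z₁/z₀) ⇒ ln z₀ = (ln z₁ − r·ln z₂)/(1 − r)
ln z₀ = (2.63906 − 0.48500×4.89784) / 0.51500 = 0.5119
z₀ = exp(0.5119) = 1.668 ft

z₀ ≈ 1.7 ft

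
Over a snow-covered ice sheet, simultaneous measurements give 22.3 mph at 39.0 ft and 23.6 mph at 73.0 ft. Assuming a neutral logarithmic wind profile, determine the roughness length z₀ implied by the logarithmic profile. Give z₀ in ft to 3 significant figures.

Log law: V(z) ∝ ln(z/z₀). With r = V₁/V₂ = 22.3/23.6 = 0.94492,
r · ln(z₂/z₀) = ln(z₁/z₀) ⇒ ln z₀ = (ln z₁ − r·ln z₂)/(1 − r)
ln z₀ = (3.66356 − 0.94492×4.29046) / 0.05508 = -7.0901
z₀ = exp(-7.0901) = 0.0008333 ft

z₀ ≈ 0.000833 ft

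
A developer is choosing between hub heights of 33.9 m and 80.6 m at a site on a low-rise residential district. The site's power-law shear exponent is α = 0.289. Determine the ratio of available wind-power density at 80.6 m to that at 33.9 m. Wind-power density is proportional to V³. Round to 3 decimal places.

Speed ratio: V_B/V_A = (z_B/z_A)^α = (80.6/33.9)^0.289 = (2.3776)^0.289 = 1.28441
Power-density ratio: P_B/P_A = (V_B/V_A)³ = (1.28441)³ = 2.11889

2.119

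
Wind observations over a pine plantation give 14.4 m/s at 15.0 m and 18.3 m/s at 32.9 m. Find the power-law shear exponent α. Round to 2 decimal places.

Power law: V₂/V₁ = (z₂/z₁)^α ⇒ α = ln(V₂/V₁) / ln(z₂/z₁)
α = ln(18.3/14.4) / ln(32.9/15.0) = ln(1.2708) / ln(2.1933)
  = 0.23967 / 0.78542 = 0.30515

α ≈ 0.31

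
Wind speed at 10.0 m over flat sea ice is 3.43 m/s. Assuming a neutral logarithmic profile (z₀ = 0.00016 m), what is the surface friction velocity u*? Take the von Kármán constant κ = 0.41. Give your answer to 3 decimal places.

u* ≈ 0.127 m/s

Log law: V(z) = (u*/κ) · ln(z/z₀) ⇒ u* = κ · V / ln(z/z₀)
u* = 0.41 × 3.43 / ln(10.0/0.00016) = 0.41 × 3.43 / 11.0429
   = 1.4063 / 11.0429 = 0.1273 m/s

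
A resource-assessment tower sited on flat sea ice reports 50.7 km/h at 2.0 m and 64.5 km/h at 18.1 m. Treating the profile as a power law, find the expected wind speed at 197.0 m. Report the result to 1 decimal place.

First find α: α = ln(V₂/V₁)/ln(z₂/z₁) = ln(64.5/50.7)/ln(18.1/2.0) = 0.24074/2.20276 = 0.1093
Extrapolate from 18.1 m to 197.0 m: V₃ = 64.5 × (197.0/18.1)^0.1093 = 64.5 × 1.2981 = 83.7278 km/h

83.7 km/h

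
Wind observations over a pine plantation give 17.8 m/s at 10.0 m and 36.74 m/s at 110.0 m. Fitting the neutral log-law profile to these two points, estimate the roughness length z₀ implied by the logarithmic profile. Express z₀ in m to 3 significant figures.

z₀ ≈ 1.05 m

Log law: V(z) ∝ ln(z/z₀). With r = V₁/V₂ = 17.8/36.74 = 0.48449,
r · ln(z₂/z₀) = ln(z₁/z₀) ⇒ ln z₀ = (ln z₁ − r·ln z₂)/(1 − r)
ln z₀ = (2.30259 − 0.48449×4.70048) / 0.51551 = 0.0490
z₀ = exp(0.0490) = 1.050 m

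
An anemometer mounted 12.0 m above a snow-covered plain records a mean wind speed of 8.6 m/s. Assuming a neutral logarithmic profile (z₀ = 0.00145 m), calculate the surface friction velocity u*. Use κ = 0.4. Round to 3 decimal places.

u* ≈ 0.381 m/s

Log law: V(z) = (u*/κ) · ln(z/z₀) ⇒ u* = κ · V / ln(z/z₀)
u* = 0.4 × 8.6 / ln(12.0/0.00145) = 0.4 × 8.6 / 9.0211
   = 3.4400 / 9.0211 = 0.3813 m/s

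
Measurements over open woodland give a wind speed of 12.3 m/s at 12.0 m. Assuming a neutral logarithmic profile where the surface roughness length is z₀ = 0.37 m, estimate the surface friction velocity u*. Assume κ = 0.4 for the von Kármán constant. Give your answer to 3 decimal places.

u* ≈ 1.414 m/s

Log law: V(z) = (u*/κ) · ln(z/z₀) ⇒ u* = κ · V / ln(z/z₀)
u* = 0.4 × 12.3 / ln(12.0/0.37) = 0.4 × 12.3 / 3.4792
   = 4.9200 / 3.4792 = 1.4141 m/s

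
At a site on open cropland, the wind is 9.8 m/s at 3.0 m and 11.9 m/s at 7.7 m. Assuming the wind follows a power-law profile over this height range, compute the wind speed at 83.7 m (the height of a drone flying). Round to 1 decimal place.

First find α: α = ln(V₂/V₁)/ln(z₂/z₁) = ln(11.9/9.8)/ln(7.7/3.0) = 0.19416/0.94261 = 0.2060
Extrapolate from 7.7 m to 83.7 m: V₃ = 11.9 × (83.7/7.7)^0.2060 = 11.9 × 1.6347 = 19.4531 m/s

19.5 m/s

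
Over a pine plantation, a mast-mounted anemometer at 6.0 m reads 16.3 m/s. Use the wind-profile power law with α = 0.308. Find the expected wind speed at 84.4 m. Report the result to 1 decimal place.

36.8 m/s

Power-law profile: V₂ = V₁ · (z₂/z₁)^α
V₂ = 16.3 × (84.4/6.0)^0.308 = 16.3 × (14.0667)^0.308
    = 16.3 × 2.2576 = 36.7985 m/s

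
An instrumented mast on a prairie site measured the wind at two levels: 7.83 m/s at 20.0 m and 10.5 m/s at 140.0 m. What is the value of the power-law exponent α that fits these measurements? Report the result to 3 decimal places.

Power law: V₂/V₁ = (z₂/z₁)^α ⇒ α = ln(V₂/V₁) / ln(z₂/z₁)
α = ln(10.5/7.83) / ln(140.0/20.0) = ln(1.3410) / ln(7.0000)
  = 0.29341 / 1.94591 = 0.15078

α ≈ 0.151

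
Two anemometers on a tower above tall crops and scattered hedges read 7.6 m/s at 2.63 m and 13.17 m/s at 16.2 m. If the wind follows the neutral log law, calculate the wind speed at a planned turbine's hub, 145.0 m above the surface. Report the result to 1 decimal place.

19.9 m/s

Log law: V ∝ ln(z/z₀). From the pair, with r = V₁/V₂ = 0.57707,
ln z₀ = (ln z₁ − r·ln z₂)/(1 − r) = (0.9670 − 0.57707×2.7850)/0.42293 = -1.5136 → z₀ = 0.2201 m
V₃ = V₁ · ln(z₃/z₀)/ln(z₁/z₀) = 7.6 × 6.4904/2.4806 = 19.8849 m/s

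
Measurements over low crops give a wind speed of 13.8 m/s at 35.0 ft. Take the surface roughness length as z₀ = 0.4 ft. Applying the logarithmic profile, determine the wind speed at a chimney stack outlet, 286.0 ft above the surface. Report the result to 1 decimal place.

Log law: V(z) ∝ ln(z/z₀), so V₂/V₁ = ln(z₂/z₀) / ln(z₁/z₀).
ln(286.0/0.4) = 6.5723, ln(35.0/0.4) = 4.4716
V₂ = 13.8 × 6.5723/4.4716 = 13.8 × 1.4698 = 20.2828 m/s

20.3 m/s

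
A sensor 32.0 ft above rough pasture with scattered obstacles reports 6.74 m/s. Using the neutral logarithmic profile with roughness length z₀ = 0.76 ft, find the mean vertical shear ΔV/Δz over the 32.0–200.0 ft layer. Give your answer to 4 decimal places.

0.0197 m/s/ft

Log law: V₂ = V₁ · ln(z₂/z₀)/ln(z₁/z₀) = 6.74 × 5.5728/3.7402 = 10.0424 m/s
ΔV/Δz = (10.0424 − 6.74)/(200.0 − 32.0) = 3.3024/168.0000 = 0.01966 m/s/ft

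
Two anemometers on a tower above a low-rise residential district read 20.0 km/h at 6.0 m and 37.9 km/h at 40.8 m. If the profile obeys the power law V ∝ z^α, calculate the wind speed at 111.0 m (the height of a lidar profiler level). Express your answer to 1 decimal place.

52.9 km/h

First find α: α = ln(V₂/V₁)/ln(z₂/z₁) = ln(37.9/20.0)/ln(40.8/6.0) = 0.63922/1.91692 = 0.3335
Extrapolate from 40.8 m to 111.0 m: V₃ = 37.9 × (111.0/40.8)^0.3335 = 37.9 × 1.3962 = 52.9154 km/h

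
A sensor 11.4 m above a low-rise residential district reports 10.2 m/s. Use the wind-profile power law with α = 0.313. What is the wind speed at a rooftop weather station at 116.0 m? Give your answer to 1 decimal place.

21.1 m/s

Power-law profile: V₂ = V₁ · (z₂/z₁)^α
V₂ = 10.2 × (116.0/11.4)^0.313 = 10.2 × (10.1754)^0.313
    = 10.2 × 2.0671 = 21.0845 m/s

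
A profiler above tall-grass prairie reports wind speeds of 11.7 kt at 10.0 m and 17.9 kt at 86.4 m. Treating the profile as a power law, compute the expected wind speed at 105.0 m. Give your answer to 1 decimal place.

18.6 kt

First find α: α = ln(V₂/V₁)/ln(z₂/z₁) = ln(17.9/11.7)/ln(86.4/10.0) = 0.42521/2.15640 = 0.1972
Extrapolate from 86.4 m to 105.0 m: V₃ = 17.9 × (105.0/86.4)^0.1972 = 17.9 × 1.0392 = 18.6016 kt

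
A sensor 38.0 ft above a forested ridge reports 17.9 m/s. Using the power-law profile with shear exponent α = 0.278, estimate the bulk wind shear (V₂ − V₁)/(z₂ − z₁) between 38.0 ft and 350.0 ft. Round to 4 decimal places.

0.0490 m/s/ft

Power law: V₂ = V₁ · (z₂/z₁)^α = 17.9 × (9.2105)^0.278 = 33.1836 m/s
ΔV/Δz = (33.1836 − 17.9)/(350.0 − 38.0) = 15.2836/312.0000 = 0.04899 m/s/ft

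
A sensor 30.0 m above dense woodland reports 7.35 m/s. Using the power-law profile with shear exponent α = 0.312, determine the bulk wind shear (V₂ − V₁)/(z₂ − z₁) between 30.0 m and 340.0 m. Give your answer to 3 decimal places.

0.027 m/s/m

Power law: V₂ = V₁ · (z₂/z₁)^α = 7.35 × (11.3333)^0.312 = 15.6764 m/s
ΔV/Δz = (15.6764 − 7.35)/(340.0 − 30.0) = 8.3264/310.0000 = 0.02686 m/s/m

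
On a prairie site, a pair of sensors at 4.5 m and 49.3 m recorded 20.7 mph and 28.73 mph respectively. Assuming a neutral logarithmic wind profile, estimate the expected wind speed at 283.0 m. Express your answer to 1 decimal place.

Log law: V ∝ ln(z/z₀). From the pair, with r = V₁/V₂ = 0.72050,
ln z₀ = (ln z₁ − r·ln z₂)/(1 − r) = (1.5041 − 0.72050×3.8979)/0.27950 = -4.6669 → z₀ = 0.009402 m
V₃ = V₁ · ln(z₃/z₀)/ln(z₁/z₀) = 20.7 × 10.3123/6.1709 = 34.5919 mph

34.6 mph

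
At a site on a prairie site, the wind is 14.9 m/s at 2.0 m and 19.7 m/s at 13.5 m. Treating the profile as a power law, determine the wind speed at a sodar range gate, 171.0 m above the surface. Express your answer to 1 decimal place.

28.6 m/s

First find α: α = ln(V₂/V₁)/ln(z₂/z₁) = ln(19.7/14.9)/ln(13.5/2.0) = 0.27926/1.90954 = 0.1462
Extrapolate from 13.5 m to 171.0 m: V₃ = 19.7 × (171.0/13.5)^0.1462 = 19.7 × 1.4496 = 28.5577 m/s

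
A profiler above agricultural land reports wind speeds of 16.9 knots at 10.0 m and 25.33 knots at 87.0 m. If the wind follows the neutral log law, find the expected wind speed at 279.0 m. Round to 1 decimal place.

Log law: V ∝ ln(z/z₀). From the pair, with r = V₁/V₂ = 0.66719,
ln z₀ = (ln z₁ − r·ln z₂)/(1 − r) = (2.3026 − 0.66719×4.4659)/0.33281 = -2.0343 → z₀ = 0.1308 m
V₃ = V₁ · ln(z₃/z₀)/ln(z₁/z₀) = 16.9 × 7.6655/4.3369 = 29.8709 knots

29.9 knots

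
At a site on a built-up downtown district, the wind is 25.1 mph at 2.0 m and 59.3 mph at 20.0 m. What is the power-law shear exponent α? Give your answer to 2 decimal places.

α ≈ 0.37

Power law: V₂/V₁ = (z₂/z₁)^α ⇒ α = ln(V₂/V₁) / ln(z₂/z₁)
α = ln(59.3/25.1) / ln(20.0/2.0) = ln(2.3625) / ln(10.0000)
  = 0.85974 / 2.30259 = 0.37338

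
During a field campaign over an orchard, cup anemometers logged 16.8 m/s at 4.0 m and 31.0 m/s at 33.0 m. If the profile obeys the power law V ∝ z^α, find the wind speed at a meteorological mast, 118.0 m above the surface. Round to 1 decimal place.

44.9 m/s

First find α: α = ln(V₂/V₁)/ln(z₂/z₁) = ln(31.0/16.8)/ln(33.0/4.0) = 0.61261/2.11021 = 0.2903
Extrapolate from 33.0 m to 118.0 m: V₃ = 31.0 × (118.0/33.0)^0.2903 = 31.0 × 1.4476 = 44.8754 m/s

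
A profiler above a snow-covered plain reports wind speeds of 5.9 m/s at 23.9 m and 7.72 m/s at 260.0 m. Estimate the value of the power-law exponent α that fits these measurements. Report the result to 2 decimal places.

α ≈ 0.11

Power law: V₂/V₁ = (z₂/z₁)^α ⇒ α = ln(V₂/V₁) / ln(z₂/z₁)
α = ln(7.72/5.9) / ln(260.0/23.9) = ln(1.3085) / ln(10.8787)
  = 0.26886 / 2.38680 = 0.11265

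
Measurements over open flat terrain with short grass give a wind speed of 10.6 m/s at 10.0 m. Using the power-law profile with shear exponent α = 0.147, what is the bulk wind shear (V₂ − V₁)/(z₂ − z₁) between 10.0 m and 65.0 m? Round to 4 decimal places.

0.0610 m/s/m

Power law: V₂ = V₁ · (z₂/z₁)^α = 10.6 × (6.5000)^0.147 = 13.9574 m/s
ΔV/Δz = (13.9574 − 10.6)/(65.0 − 10.0) = 3.3574/55.0000 = 0.06104 m/s/m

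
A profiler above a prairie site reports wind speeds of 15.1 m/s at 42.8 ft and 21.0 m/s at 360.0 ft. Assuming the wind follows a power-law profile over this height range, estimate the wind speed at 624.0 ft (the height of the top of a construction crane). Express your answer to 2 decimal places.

First find α: α = ln(V₂/V₁)/ln(z₂/z₁) = ln(21.0/15.1)/ln(360.0/42.8) = 0.32983/2.12957 = 0.1549
Extrapolate from 360.0 ft to 624.0 ft: V₃ = 21.0 × (624.0/360.0)^0.1549 = 21.0 × 1.0889 = 22.8674 m/s

22.87 m/s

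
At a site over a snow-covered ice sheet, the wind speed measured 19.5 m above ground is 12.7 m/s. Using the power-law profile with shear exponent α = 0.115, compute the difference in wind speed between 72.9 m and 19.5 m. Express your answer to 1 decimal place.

2.1 m/s

Power law: V₂ = V₁ · (z₂/z₁)^α = 12.7 × (3.7385)^0.115 = 14.7796 m/s
ΔV = 14.7796 − 12.7 = 2.0796 m/s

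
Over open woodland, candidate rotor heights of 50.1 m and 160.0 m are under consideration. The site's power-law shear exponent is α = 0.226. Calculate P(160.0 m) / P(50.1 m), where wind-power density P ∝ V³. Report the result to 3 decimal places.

Speed ratio: V_B/V_A = (z_B/z_A)^α = (160.0/50.1)^0.226 = (3.1936)^0.226 = 1.30007
Power-density ratio: P_B/P_A = (V_B/V_A)³ = (1.30007)³ = 2.19737

2.197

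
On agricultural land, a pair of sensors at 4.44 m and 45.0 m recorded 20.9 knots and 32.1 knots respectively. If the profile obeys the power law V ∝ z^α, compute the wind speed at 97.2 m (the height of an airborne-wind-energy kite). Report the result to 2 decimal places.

First find α: α = ln(V₂/V₁)/ln(z₂/z₁) = ln(32.1/20.9)/ln(45.0/4.44) = 0.42911/2.31601 = 0.1853
Extrapolate from 45.0 m to 97.2 m: V₃ = 32.1 × (97.2/45.0)^0.1853 = 32.1 × 1.1534 = 37.0230 knots

37.02 knots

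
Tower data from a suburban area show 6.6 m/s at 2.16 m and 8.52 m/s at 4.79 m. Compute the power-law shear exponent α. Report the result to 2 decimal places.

α ≈ 0.32

Power law: V₂/V₁ = (z₂/z₁)^α ⇒ α = ln(V₂/V₁) / ln(z₂/z₁)
α = ln(8.52/6.6) / ln(4.79/2.16) = ln(1.2909) / ln(2.2176)
  = 0.25535 / 0.79642 = 0.32062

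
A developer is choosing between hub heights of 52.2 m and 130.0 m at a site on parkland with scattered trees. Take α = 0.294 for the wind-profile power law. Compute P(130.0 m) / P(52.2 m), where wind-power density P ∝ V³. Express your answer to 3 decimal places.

Speed ratio: V_B/V_A = (z_B/z_A)^α = (130.0/52.2)^0.294 = (2.4904)^0.294 = 1.30769
Power-density ratio: P_B/P_A = (V_B/V_A)³ = (1.30769)³ = 2.23621

2.236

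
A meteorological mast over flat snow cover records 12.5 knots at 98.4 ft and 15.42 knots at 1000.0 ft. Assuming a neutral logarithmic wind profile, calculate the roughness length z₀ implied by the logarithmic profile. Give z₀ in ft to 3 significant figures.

z₀ ≈ 0.00481 ft

Log law: V(z) ∝ ln(z/z₀). With r = V₁/V₂ = 12.5/15.42 = 0.81064,
r · ln(z₂/z₀) = ln(z₁/z₀) ⇒ ln z₀ = (ln z₁ − r·ln z₂)/(1 − r)
ln z₀ = (4.58904 − 0.81064×6.90776) / 0.18936 = -5.3370
z₀ = exp(-5.3370) = 0.004810 ft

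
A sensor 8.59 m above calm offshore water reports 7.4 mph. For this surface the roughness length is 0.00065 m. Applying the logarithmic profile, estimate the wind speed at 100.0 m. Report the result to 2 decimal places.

9.31 mph

Log law: V(z) ∝ ln(z/z₀), so V₂/V₁ = ln(z₂/z₀) / ln(z₁/z₀).
ln(100.0/0.00065) = 11.9437, ln(8.59/0.00065) = 9.4891
V₂ = 7.4 × 11.9437/9.4891 = 7.4 × 1.2587 = 9.3142 mph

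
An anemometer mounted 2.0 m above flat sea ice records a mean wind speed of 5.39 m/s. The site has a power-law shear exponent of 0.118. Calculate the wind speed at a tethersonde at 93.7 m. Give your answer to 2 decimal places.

Power-law profile: V₂ = V₁ · (z₂/z₁)^α
V₂ = 5.39 × (93.7/2.0)^0.118 = 5.39 × (46.8500)^0.118
    = 5.39 × 1.5745 = 8.4866 m/s

8.49 m/s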